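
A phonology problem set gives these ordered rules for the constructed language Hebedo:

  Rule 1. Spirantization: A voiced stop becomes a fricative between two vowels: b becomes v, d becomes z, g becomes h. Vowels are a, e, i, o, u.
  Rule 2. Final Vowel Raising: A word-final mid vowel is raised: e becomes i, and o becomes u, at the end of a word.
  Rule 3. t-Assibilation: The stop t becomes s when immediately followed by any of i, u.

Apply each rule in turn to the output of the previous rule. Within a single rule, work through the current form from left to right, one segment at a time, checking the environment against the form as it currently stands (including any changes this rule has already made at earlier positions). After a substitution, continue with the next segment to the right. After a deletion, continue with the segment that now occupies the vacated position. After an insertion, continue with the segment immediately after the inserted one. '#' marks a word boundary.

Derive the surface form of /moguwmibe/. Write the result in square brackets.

Rule 1 Spirantization: [moguwmibe] → [mohuwmive]
Rule 2 Final Vowel Raising: [mohuwmive] → [mohuwmivi]
Rule 3 t-Assibilation: no change — [mohuwmivi]

[mohuwmivi]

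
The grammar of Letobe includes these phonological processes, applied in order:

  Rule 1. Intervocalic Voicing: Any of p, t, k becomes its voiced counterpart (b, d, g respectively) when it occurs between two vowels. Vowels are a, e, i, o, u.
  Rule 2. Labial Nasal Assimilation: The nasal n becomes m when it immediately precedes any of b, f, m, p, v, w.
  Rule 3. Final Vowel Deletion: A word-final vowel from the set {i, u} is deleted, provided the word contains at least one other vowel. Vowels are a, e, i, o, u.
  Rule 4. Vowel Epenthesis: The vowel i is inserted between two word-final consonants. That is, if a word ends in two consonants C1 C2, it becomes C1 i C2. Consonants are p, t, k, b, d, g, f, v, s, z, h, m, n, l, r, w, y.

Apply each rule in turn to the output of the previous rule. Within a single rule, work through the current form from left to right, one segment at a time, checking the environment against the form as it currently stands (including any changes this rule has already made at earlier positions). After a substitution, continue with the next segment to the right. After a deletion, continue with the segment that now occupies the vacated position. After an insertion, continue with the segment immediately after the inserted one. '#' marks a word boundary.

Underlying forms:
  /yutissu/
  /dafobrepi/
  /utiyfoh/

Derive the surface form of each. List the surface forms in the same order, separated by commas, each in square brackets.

[yudisis], [dafobreb], [udiyfoh]

/yutissu/:
  Rule 1 Intervocalic Voicing: [yutissu] → [yudissu]
  Rule 2 Labial Nasal Assimilation: no change — [yudissu]
  Rule 3 Final Vowel Deletion: [yudissu] → [yudiss]
  Rule 4 Vowel Epenthesis: [yudiss] → [yudisis]
/dafobrepi/:
  Rule 1 Intervocalic Voicing: [dafobrepi] → [dafobrebi]
  Rule 2 Labial Nasal Assimilation: no change — [dafobrebi]
  Rule 3 Final Vowel Deletion: [dafobrebi] → [dafobreb]
  Rule 4 Vowel Epenthesis: no change — [dafobreb]
/utiyfoh/:
  Rule 1 Intervocalic Voicing: [utiyfoh] → [udiyfoh]
  Rule 2 Labial Nasal Assimilation: no change — [udiyfoh]
  Rule 3 Final Vowel Deletion: no change — [udiyfoh]
  Rule 4 Vowel Epenthesis: no change — [udiyfoh]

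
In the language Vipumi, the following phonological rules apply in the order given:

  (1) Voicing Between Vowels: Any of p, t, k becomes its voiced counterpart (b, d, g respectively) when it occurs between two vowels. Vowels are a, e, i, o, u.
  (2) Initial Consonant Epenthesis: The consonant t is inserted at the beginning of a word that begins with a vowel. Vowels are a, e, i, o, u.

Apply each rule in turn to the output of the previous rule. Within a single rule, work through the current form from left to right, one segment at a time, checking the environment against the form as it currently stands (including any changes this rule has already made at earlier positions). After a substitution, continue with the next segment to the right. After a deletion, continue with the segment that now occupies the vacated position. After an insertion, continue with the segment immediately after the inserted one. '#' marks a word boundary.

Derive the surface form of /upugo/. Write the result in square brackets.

[tubugo]

(1) Voicing Between Vowels: [upugo] → [ubugo]
(2) Initial Consonant Epenthesis: [ubugo] → [tubugo]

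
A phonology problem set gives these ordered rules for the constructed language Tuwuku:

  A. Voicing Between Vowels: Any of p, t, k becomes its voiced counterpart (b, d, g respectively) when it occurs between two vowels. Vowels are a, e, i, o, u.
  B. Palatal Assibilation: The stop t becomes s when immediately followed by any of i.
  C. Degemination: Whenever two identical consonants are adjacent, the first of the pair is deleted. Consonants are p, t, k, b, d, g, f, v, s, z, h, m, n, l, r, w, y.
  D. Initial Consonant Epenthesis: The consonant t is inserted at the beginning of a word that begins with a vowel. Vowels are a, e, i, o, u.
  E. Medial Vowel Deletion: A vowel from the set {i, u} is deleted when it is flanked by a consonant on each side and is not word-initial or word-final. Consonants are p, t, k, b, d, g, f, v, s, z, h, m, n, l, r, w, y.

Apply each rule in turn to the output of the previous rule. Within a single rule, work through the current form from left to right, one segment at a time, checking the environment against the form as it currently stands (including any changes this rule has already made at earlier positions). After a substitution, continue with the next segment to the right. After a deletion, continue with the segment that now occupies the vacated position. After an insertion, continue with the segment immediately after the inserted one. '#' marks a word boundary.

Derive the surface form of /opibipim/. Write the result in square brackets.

A Voicing Between Vowels: [opibipim] → [obibibim]
B Palatal Assibilation: no change — [obibibim]
C Degemination: no change — [obibibim]
D Initial Consonant Epenthesis: [obibibim] → [tobibibim]
E Medial Vowel Deletion: [tobibibim] → [tobbbm]

[tobbbm]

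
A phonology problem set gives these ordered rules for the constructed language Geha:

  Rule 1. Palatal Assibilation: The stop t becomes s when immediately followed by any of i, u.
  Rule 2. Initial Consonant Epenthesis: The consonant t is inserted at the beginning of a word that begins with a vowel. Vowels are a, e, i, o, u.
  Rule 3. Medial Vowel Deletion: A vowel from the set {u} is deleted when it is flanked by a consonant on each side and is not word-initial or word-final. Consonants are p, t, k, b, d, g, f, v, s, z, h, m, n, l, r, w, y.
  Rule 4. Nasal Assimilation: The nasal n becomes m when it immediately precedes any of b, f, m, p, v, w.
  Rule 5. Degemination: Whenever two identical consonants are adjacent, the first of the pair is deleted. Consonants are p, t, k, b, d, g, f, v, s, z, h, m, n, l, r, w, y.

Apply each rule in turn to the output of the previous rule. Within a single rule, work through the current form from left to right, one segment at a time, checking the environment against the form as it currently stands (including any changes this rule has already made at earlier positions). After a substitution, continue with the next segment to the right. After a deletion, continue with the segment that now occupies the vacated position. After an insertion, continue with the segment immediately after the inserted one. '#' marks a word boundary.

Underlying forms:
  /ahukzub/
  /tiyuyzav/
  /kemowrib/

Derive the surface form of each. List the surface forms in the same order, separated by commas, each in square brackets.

/ahukzub/:
  Rule 1 Palatal Assibilation: no change — [ahukzub]
  Rule 2 Initial Consonant Epenthesis: [ahukzub] → [tahukzub]
  Rule 3 Medial Vowel Deletion: [tahukzub] → [tahkzb]
  Rule 4 Nasal Assimilation: no change — [tahkzb]
  Rule 5 Degemination: no change — [tahkzb]
/tiyuyzav/:
  Rule 1 Palatal Assibilation: [tiyuyzav] → [siyuyzav]
  Rule 2 Initial Consonant Epenthesis: no change — [siyuyzav]
  Rule 3 Medial Vowel Deletion: [siyuyzav] → [siyyzav]
  Rule 4 Nasal Assimilation: no change — [siyyzav]
  Rule 5 Degemination: [siyyzav] → [siyzav]
/kemowrib/:
  Rule 1 Palatal Assibilation: no change — [kemowrib]
  Rule 2 Initial Consonant Epenthesis: no change — [kemowrib]
  Rule 3 Medial Vowel Deletion: no change — [kemowrib]
  Rule 4 Nasal Assimilation: no change — [kemowrib]
  Rule 5 Degemination: no change — [kemowrib]

[tahkzb], [siyzav], [kemowrib]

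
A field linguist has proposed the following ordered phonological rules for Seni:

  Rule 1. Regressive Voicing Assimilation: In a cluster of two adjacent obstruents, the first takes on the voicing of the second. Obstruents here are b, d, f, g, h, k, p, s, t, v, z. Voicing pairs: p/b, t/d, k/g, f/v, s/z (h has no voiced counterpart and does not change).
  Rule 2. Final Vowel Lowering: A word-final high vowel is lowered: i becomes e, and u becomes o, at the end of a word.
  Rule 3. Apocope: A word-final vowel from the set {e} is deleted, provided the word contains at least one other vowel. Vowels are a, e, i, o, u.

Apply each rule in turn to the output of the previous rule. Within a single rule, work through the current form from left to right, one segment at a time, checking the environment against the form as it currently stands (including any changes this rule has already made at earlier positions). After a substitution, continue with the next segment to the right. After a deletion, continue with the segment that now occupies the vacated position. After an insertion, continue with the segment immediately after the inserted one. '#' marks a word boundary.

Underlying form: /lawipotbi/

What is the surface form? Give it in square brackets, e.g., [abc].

[lawipodb]

Rule 1 Regressive Voicing Assimilation: [lawipotbi] → [lawipodbi]
Rule 2 Final Vowel Lowering: [lawipodbi] → [lawipodbe]
Rule 3 Apocope: [lawipodbe] → [lawipodb]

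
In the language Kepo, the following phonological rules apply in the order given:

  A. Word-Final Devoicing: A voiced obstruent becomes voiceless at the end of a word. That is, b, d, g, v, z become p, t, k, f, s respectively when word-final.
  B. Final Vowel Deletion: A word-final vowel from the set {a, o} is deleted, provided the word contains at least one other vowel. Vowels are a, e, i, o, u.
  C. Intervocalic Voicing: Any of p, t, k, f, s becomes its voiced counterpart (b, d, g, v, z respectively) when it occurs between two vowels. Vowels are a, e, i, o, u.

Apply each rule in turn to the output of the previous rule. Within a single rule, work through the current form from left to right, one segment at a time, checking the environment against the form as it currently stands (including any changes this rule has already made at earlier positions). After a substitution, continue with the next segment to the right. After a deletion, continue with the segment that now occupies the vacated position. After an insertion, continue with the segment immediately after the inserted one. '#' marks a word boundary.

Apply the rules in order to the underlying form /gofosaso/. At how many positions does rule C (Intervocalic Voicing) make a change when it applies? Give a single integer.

A Word-Final Devoicing: no change — [gofosaso]
B Final Vowel Deletion: [gofosaso] → [gofosas]
C Intervocalic Voicing: [gofosas] → [govozas]
Rule C changed 2 position(s).

2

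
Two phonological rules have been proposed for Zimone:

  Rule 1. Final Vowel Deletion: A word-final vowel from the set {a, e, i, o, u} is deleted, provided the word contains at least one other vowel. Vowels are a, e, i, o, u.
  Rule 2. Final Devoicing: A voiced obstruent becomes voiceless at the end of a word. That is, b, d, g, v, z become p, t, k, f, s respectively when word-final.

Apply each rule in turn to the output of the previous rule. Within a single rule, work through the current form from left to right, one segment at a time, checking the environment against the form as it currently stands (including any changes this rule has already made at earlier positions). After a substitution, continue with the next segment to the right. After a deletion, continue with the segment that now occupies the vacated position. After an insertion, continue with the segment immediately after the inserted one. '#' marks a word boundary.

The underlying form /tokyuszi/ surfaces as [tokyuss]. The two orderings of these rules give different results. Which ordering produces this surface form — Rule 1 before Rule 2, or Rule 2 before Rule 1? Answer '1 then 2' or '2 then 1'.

1 then 2

Order 1 then 2:
  1 Final Vowel Deletion: [tokyuszi] → [tokyusz]
  2 Final Devoicing: [tokyusz] → [tokyuss]
  result: [tokyuss]
Order 2 then 1:
  2 Final Devoicing: no change — [tokyuszi]
  1 Final Vowel Deletion: [tokyuszi] → [tokyusz]
  result: [tokyusz]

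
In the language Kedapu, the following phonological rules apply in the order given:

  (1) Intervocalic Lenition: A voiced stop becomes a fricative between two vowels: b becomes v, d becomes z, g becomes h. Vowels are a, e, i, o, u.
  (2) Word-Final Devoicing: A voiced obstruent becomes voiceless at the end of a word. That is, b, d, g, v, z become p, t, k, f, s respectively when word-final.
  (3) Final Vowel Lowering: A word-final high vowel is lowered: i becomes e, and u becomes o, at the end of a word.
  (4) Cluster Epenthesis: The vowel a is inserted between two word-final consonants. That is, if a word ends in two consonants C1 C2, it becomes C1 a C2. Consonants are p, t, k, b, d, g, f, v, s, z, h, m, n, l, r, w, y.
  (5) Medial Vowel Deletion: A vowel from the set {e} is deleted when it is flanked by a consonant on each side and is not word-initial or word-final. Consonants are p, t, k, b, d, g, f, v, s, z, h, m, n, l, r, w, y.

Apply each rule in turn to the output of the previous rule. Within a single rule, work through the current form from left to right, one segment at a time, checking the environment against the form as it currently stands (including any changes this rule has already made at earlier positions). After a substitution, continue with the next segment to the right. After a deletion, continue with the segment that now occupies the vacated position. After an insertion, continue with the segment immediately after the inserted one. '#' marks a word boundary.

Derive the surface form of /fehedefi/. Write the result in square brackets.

(1) Intervocalic Lenition: [fehedefi] → [fehezefi]
(2) Word-Final Devoicing: no change — [fehezefi]
(3) Final Vowel Lowering: [fehezefi] → [fehezefe]
(4) Cluster Epenthesis: no change — [fehezefe]
(5) Medial Vowel Deletion: [fehezefe] → [fhzfe]

[fhzfe]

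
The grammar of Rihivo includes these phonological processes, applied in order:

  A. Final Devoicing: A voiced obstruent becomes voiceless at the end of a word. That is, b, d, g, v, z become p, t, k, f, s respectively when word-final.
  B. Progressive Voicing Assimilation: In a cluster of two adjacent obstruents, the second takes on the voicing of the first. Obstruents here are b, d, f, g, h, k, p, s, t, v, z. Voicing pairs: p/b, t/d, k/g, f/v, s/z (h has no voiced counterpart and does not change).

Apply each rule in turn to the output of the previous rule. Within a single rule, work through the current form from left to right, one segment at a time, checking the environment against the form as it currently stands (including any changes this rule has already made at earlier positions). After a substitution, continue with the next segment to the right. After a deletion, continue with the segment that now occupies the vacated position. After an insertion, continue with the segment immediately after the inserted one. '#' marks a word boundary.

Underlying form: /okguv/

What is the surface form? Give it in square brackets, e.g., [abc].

[okkuf]

A Final Devoicing: [okguv] → [okguf]
B Progressive Voicing Assimilation: [okguf] → [okkuf]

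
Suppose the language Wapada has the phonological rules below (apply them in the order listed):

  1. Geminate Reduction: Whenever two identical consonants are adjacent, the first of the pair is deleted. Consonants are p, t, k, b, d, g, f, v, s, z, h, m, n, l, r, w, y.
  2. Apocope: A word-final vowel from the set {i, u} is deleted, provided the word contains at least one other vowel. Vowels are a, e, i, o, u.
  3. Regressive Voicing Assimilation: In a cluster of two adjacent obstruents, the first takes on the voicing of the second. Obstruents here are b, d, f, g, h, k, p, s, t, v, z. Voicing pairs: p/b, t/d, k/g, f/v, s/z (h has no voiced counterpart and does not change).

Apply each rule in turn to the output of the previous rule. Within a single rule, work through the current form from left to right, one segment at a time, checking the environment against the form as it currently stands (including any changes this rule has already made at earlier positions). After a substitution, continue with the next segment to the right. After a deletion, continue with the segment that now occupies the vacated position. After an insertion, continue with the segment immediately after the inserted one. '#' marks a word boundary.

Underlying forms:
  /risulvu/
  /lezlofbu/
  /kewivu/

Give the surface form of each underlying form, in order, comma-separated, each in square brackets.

/risulvu/:
  1 Geminate Reduction: no change — [risulvu]
  2 Apocope: [risulvu] → [risulv]
  3 Regressive Voicing Assimilation: no change — [risulv]
/lezlofbu/:
  1 Geminate Reduction: no change — [lezlofbu]
  2 Apocope: [lezlofbu] → [lezlofb]
  3 Regressive Voicing Assimilation: [lezlofb] → [lezlovb]
/kewivu/:
  1 Geminate Reduction: no change — [kewivu]
  2 Apocope: [kewivu] → [kewiv]
  3 Regressive Voicing Assimilation: no change — [kewiv]

[risulv], [lezlovb], [kewiv]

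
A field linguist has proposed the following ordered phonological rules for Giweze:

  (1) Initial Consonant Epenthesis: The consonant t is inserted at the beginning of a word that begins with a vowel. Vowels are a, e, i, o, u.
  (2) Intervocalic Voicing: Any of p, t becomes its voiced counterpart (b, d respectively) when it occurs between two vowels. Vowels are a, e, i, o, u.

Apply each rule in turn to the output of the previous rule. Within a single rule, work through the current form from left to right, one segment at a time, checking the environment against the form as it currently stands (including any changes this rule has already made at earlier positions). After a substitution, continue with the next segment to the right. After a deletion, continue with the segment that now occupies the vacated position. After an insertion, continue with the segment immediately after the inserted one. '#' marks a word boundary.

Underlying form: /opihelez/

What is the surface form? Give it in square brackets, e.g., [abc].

(1) Initial Consonant Epenthesis: [opihelez] → [topihelez]
(2) Intervocalic Voicing: [topihelez] → [tobihelez]

[tobihelez]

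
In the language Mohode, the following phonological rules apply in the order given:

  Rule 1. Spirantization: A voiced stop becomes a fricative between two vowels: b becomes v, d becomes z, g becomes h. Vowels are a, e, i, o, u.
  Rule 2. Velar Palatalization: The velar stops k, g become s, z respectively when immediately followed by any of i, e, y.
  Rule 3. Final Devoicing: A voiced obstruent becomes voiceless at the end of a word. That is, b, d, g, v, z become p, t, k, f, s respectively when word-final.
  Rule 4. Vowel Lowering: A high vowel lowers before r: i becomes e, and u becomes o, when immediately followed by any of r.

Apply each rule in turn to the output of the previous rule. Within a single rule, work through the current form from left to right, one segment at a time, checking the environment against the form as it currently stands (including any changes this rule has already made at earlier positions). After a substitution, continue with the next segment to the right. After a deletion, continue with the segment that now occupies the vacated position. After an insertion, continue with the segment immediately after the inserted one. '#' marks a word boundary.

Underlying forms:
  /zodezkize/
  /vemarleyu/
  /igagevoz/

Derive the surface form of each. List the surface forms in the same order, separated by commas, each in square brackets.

[zozezsize], [vemarleyu], [ihahevos]

/zodezkize/:
  Rule 1 Spirantization: [zodezkize] → [zozezkize]
  Rule 2 Velar Palatalization: [zozezkize] → [zozezsize]
  Rule 3 Final Devoicing: no change — [zozezsize]
  Rule 4 Vowel Lowering: no change — [zozezsize]
/vemarleyu/:
  Rule 1 Spirantization: no change — [vemarleyu]
  Rule 2 Velar Palatalization: no change — [vemarleyu]
  Rule 3 Final Devoicing: no change — [vemarleyu]
  Rule 4 Vowel Lowering: no change — [vemarleyu]
/igagevoz/:
  Rule 1 Spirantization: [igagevoz] → [ihahevoz]
  Rule 2 Velar Palatalization: no change — [ihahevoz]
  Rule 3 Final Devoicing: [ihahevoz] → [ihahevos]
  Rule 4 Vowel Lowering: no change — [ihahevos]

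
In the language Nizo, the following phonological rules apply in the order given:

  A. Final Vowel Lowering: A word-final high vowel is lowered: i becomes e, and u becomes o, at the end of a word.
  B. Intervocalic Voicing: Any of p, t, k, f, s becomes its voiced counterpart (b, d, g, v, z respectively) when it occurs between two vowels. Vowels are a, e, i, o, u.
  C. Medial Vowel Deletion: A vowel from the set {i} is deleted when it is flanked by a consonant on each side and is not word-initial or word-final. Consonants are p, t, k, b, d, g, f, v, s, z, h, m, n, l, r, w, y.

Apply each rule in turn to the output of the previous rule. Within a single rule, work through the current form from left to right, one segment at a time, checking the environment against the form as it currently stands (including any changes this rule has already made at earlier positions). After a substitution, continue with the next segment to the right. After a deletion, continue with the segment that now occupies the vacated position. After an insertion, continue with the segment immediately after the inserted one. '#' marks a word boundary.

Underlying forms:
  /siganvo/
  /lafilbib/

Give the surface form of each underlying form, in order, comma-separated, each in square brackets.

/siganvo/:
  A Final Vowel Lowering: no change — [siganvo]
  B Intervocalic Voicing: no change — [siganvo]
  C Medial Vowel Deletion: [siganvo] → [sganvo]
/lafilbib/:
  A Final Vowel Lowering: no change — [lafilbib]
  B Intervocalic Voicing: [lafilbib] → [lavilbib]
  C Medial Vowel Deletion: [lavilbib] → [lavlbb]

[sganvo], [lavlbb]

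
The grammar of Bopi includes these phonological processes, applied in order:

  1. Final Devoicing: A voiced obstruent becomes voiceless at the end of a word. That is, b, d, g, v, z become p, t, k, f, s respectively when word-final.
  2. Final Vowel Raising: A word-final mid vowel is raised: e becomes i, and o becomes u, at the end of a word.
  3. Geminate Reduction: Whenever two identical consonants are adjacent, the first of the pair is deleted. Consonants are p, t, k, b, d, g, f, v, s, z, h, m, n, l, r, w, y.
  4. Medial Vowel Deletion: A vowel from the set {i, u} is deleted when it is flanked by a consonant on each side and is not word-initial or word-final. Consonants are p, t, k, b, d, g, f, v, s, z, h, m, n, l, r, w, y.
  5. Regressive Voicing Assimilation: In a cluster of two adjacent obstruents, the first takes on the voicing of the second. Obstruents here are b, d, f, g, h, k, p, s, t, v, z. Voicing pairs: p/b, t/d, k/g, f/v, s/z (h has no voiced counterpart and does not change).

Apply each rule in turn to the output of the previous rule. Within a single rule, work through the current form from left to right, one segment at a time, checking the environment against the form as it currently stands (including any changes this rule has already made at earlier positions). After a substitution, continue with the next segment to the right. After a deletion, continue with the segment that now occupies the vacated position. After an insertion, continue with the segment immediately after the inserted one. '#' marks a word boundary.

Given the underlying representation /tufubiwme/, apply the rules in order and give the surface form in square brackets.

[tvbwmi]

1 Final Devoicing: no change — [tufubiwme]
2 Final Vowel Raising: [tufubiwme] → [tufubiwmi]
3 Geminate Reduction: no change — [tufubiwmi]
4 Medial Vowel Deletion: [tufubiwmi] → [tfbwmi]
5 Regressive Voicing Assimilation: [tfbwmi] → [tvbwmi]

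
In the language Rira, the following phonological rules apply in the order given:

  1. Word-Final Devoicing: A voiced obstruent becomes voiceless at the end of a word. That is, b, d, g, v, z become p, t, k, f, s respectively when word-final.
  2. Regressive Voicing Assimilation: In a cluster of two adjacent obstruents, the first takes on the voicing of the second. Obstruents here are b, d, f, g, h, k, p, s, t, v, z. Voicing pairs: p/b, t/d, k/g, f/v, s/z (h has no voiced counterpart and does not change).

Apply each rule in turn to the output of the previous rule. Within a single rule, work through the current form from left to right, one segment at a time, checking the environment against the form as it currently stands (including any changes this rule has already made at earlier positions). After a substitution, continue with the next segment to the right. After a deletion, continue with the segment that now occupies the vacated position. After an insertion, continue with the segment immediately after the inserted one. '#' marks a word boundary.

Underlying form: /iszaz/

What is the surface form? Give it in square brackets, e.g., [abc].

[izzas]

1 Word-Final Devoicing: [iszaz] → [iszas]
2 Regressive Voicing Assimilation: [iszas] → [izzas]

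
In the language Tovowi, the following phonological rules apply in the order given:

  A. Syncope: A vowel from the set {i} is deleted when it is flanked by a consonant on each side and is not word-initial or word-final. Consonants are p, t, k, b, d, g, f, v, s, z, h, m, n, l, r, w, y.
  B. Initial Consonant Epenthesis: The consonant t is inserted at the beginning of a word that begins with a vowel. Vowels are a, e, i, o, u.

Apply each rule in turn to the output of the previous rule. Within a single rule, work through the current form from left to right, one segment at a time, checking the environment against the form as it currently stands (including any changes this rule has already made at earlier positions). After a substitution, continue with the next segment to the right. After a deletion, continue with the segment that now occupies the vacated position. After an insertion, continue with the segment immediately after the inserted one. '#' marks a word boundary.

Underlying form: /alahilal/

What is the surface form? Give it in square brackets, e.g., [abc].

A Syncope: [alahilal] → [alahlal]
B Initial Consonant Epenthesis: [alahlal] → [talahlal]

[talahlal]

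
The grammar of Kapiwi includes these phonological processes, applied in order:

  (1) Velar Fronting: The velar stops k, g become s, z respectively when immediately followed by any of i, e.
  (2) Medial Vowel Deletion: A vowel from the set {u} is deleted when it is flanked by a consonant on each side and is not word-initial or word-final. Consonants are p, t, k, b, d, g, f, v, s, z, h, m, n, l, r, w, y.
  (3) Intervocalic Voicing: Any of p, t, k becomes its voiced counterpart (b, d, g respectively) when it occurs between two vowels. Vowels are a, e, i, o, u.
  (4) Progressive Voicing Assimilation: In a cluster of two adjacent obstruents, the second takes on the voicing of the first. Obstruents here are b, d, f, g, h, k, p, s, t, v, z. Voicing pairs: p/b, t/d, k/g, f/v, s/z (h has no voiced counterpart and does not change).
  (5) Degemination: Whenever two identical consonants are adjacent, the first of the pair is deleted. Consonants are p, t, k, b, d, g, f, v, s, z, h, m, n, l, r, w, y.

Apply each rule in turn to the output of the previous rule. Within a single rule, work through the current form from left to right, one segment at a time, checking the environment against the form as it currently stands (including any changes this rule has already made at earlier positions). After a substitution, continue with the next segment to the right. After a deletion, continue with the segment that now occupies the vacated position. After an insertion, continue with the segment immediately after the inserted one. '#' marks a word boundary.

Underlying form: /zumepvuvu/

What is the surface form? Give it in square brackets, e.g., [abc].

[zmepfu]

(1) Velar Fronting: no change — [zumepvuvu]
(2) Medial Vowel Deletion: [zumepvuvu] → [zmepvvu]
(3) Intervocalic Voicing: no change — [zmepvvu]
(4) Progressive Voicing Assimilation: [zmepvvu] → [zmepffu]
(5) Degemination: [zmepffu] → [zmepfu]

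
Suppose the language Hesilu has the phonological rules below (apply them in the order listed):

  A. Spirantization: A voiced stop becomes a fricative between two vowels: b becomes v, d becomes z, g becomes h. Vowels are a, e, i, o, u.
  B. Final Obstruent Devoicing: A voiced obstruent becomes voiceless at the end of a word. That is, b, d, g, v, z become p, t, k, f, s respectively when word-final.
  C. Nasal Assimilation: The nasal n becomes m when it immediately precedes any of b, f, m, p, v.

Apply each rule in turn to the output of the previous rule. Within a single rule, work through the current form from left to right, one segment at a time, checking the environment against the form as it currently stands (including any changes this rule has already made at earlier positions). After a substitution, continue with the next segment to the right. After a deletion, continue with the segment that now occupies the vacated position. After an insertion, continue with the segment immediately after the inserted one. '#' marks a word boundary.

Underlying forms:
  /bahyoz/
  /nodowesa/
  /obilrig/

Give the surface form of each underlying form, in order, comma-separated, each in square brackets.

[bahyos], [nozowesa], [ovilrik]

/bahyoz/:
  A Spirantization: no change — [bahyoz]
  B Final Obstruent Devoicing: [bahyoz] → [bahyos]
  C Nasal Assimilation: no change — [bahyos]
/nodowesa/:
  A Spirantization: [nodowesa] → [nozowesa]
  B Final Obstruent Devoicing: no change — [nozowesa]
  C Nasal Assimilation: no change — [nozowesa]
/obilrig/:
  A Spirantization: [obilrig] → [ovilrig]
  B Final Obstruent Devoicing: [ovilrig] → [ovilrik]
  C Nasal Assimilation: no change — [ovilrik]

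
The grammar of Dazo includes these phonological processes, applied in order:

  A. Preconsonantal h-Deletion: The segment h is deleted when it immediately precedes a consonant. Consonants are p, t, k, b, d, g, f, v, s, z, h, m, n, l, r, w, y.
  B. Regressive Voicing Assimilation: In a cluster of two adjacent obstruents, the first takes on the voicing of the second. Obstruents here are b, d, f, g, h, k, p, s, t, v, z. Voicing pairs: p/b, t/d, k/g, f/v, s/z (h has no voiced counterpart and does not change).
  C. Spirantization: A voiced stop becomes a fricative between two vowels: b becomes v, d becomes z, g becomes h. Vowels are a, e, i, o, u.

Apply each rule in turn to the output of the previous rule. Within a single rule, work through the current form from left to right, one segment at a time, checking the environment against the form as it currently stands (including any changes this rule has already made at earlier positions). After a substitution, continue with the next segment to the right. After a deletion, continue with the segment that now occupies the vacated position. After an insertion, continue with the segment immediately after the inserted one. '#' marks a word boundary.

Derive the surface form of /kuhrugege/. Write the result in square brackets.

A Preconsonantal h-Deletion: [kuhrugege] → [kurugege]
B Regressive Voicing Assimilation: no change — [kurugege]
C Spirantization: [kurugege] → [kuruhehe]

[kuruhehe]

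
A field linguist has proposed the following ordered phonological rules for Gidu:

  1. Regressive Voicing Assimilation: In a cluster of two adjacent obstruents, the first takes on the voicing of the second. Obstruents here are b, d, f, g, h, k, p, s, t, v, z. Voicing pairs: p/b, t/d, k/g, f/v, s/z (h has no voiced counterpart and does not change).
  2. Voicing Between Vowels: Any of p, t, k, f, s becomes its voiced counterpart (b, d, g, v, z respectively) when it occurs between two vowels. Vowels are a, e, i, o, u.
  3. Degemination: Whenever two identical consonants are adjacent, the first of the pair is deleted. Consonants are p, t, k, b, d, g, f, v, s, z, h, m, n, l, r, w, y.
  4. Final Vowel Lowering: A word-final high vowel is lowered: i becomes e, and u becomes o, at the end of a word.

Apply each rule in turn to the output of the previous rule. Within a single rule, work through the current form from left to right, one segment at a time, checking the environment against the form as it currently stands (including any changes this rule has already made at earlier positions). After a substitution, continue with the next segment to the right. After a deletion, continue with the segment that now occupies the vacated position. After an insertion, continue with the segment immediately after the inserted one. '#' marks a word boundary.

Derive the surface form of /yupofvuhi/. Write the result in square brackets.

1 Regressive Voicing Assimilation: [yupofvuhi] → [yupovvuhi]
2 Voicing Between Vowels: [yupovvuhi] → [yubovvuhi]
3 Degemination: [yubovvuhi] → [yubovuhi]
4 Final Vowel Lowering: [yubovuhi] → [yubovuhe]

[yubovuhe]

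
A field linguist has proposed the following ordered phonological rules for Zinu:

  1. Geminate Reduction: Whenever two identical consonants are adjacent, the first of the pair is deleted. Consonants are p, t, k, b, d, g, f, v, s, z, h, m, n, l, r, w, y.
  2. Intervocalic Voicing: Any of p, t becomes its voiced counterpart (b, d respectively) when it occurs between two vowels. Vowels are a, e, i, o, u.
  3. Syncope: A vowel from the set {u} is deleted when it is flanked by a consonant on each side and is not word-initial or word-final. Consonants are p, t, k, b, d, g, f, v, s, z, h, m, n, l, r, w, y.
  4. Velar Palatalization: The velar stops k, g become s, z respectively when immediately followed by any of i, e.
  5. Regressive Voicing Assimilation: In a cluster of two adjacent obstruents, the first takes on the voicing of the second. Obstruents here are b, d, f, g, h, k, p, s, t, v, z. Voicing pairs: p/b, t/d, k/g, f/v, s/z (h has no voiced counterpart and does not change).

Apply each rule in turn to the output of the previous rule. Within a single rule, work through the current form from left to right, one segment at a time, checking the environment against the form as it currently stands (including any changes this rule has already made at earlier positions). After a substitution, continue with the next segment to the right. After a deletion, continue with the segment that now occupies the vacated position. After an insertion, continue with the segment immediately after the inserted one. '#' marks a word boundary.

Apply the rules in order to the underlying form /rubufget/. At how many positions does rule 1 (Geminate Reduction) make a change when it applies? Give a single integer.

1 Geminate Reduction: no change — [rubufget]
2 Intervocalic Voicing: no change — [rubufget]
3 Syncope: [rubufget] → [rbfget]
4 Velar Palatalization: [rbfget] → [rbfzet]
5 Regressive Voicing Assimilation: [rbfzet] → [rpvzet]
Rule 1 changed 0 position(s).

0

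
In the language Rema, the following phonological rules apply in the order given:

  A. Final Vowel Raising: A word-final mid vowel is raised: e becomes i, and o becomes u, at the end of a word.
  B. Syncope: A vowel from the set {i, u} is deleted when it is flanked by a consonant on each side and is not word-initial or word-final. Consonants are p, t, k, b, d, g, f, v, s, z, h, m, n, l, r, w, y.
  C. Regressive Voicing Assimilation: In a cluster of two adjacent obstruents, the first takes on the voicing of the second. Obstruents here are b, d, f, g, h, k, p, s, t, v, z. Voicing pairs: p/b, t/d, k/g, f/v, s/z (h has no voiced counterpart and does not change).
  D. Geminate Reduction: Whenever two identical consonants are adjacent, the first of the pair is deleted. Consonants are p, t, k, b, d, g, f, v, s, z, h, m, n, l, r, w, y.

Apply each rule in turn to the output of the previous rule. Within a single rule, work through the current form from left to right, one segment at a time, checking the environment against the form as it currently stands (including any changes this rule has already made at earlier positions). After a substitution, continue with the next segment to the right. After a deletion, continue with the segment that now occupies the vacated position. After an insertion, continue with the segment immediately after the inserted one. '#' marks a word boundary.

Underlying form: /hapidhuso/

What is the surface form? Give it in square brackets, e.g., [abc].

A Final Vowel Raising: [hapidhuso] → [hapidhusu]
B Syncope: [hapidhusu] → [hapdhsu]
C Regressive Voicing Assimilation: [hapdhsu] → [habthsu]
D Geminate Reduction: no change — [habthsu]

[habthsu]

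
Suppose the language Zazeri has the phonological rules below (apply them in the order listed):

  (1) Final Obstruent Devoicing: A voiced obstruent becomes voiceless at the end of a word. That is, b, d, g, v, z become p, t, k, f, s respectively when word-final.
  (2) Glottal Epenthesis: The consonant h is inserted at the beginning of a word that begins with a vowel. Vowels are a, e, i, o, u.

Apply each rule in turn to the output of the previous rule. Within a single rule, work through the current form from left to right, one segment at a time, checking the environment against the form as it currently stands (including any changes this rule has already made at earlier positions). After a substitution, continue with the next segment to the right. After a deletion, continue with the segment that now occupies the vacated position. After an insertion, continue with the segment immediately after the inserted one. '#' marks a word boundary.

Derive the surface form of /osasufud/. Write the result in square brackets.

[hosasufut]

(1) Final Obstruent Devoicing: [osasufud] → [osasufut]
(2) Glottal Epenthesis: [osasufut] → [hosasufut]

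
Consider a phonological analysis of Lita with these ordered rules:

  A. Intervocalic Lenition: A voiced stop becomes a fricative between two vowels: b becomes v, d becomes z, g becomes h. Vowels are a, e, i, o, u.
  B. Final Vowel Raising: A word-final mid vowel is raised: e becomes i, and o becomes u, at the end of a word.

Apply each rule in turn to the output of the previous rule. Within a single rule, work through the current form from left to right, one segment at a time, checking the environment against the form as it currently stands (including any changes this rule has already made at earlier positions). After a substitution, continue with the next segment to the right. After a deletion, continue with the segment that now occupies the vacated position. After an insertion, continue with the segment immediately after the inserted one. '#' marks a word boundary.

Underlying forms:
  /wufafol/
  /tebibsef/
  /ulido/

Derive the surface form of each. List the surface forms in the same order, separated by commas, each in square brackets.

/wufafol/:
  A Intervocalic Lenition: no change — [wufafol]
  B Final Vowel Raising: no change — [wufafol]
/tebibsef/:
  A Intervocalic Lenition: [tebibsef] → [tevibsef]
  B Final Vowel Raising: no change — [tevibsef]
/ulido/:
  A Intervocalic Lenition: [ulido] → [ulizo]
  B Final Vowel Raising: [ulizo] → [ulizu]

[wufafol], [tevibsef], [ulizu]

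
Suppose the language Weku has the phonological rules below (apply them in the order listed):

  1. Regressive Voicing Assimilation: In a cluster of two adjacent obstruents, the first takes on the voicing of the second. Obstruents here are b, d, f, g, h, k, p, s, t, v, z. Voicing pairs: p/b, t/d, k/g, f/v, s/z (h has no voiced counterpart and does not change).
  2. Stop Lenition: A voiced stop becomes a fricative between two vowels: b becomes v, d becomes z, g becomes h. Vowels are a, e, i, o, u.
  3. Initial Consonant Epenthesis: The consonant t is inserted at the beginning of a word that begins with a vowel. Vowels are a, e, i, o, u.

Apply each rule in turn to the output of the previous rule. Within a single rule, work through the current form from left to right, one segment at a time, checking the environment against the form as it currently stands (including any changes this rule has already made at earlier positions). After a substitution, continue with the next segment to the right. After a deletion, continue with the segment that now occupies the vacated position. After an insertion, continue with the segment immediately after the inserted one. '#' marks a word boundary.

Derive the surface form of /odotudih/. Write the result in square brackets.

[tozotuzih]

1 Regressive Voicing Assimilation: no change — [odotudih]
2 Stop Lenition: [odotudih] → [ozotuzih]
3 Initial Consonant Epenthesis: [ozotuzih] → [tozotuzih]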